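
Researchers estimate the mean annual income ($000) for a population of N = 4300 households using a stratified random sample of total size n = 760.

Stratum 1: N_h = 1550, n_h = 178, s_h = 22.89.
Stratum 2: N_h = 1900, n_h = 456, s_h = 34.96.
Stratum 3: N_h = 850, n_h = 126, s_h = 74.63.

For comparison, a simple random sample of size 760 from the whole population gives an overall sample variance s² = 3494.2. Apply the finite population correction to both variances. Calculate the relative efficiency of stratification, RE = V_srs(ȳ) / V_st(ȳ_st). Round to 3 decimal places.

V̂(ȳ_st) = Σ W_h² (1 − n_h/N_h) s_h²/n_h, with W_h = N_h/N and N = 4300:
  stratum 1: (1550/4300)²·(1 − 178/1550)·22.89²/178 = 0.338548
  stratum 2: (1900/4300)²·(1 − 456/1900)·34.96²/456 = 0.397706
  stratum 3: (850/4300)²·(1 − 126/850)·74.63²/126 = 1.47122
V_st = 2.20747
V_srs = (1 − 760/4300)·3494.2/760 = 3.78503
Relative efficiency = V_srs / V_st = 3.78503/2.20747 = 1.7146

RE ≈ 1.715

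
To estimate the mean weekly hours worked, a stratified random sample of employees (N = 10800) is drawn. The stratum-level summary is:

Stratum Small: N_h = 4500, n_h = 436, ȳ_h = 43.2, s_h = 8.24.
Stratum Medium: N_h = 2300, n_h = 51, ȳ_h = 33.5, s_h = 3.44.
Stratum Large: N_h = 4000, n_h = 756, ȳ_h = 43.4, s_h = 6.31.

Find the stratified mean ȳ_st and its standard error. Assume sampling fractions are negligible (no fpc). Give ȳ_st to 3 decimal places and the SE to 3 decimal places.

ȳ_st = Σ W_h ȳ_h = (4500·43.2 + 2300·33.5 + 4000·43.4)/10800 = 41.20833
V̂(ȳ_st) = Σ W_h² s_h²/n_h, with W_h = N_h/N and N = 10800:
  stratum Small: (4500/10800)²·8.24²/436 = 0.0270362
  stratum Medium: (2300/10800)²·3.44²/51 = 0.0105234
  stratum Large: (4000/10800)²·6.31²/756 = 0.00722453
V̂(ȳ_st) = 0.0447841
SE(ȳ_st) = √0.0447841 = 0.211623

ȳ_st ≈ 41.208, SE ≈ 0.212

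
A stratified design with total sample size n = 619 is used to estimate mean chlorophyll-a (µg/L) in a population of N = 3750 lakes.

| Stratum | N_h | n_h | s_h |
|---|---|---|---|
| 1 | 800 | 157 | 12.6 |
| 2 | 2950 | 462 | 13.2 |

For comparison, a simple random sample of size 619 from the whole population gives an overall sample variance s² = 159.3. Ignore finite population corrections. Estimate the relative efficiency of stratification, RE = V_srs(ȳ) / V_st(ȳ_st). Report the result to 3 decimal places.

RE ≈ 0.921

V̂(ȳ_st) = Σ W_h² s_h²/n_h, with W_h = N_h/N and N = 3750:
  stratum 1: (800/3750)²·12.6²/157 = 0.0460213
  stratum 2: (2950/3750)²·13.2²/462 = 0.233393
V_st = 0.279414
V_srs = s²/n = 159.3/619 = 0.257351
Relative efficiency = V_srs / V_st = 0.257351/0.279414 = 0.9210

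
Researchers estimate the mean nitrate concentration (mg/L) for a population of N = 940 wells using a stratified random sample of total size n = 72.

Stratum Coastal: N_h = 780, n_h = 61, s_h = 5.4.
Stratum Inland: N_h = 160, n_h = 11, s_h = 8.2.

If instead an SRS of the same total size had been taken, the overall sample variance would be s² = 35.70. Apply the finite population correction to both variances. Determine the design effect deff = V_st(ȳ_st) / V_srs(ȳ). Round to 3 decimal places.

deff ≈ 1.023

V̂(ȳ_st) = Σ W_h² (1 − n_h/N_h) s_h²/n_h, with W_h = N_h/N and N = 940:
  stratum Coastal: (780/940)²·(1 − 61/780)·5.4²/61 = 0.303407
  stratum Inland: (160/940)²·(1 − 11/160)·8.2²/11 = 0.164925
V_st = 0.468332
V_srs = (1 − 72/940)·35.70/72 = 0.457855
deff = V_st / V_srs = 0.468332/0.457855 = 1.0229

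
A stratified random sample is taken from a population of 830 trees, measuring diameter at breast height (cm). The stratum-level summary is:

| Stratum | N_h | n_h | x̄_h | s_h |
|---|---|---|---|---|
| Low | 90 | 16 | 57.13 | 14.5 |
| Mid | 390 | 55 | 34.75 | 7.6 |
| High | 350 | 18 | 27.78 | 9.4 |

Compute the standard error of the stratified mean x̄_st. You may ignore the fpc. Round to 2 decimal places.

SE(x̄_st) ≈ 1.12

V̂(x̄_st) = Σ W_h² s_h²/n_h, with W_h = N_h/N and N = 830:
  stratum Low: (90/830)²·14.5²/16 = 0.154506
  stratum Mid: (390/830)²·7.6²/55 = 0.231866
  stratum High: (350/830)²·9.4²/18 = 0.872897
V̂(x̄_st) = 1.25927
SE(x̄_st) = √1.25927 = 1.12217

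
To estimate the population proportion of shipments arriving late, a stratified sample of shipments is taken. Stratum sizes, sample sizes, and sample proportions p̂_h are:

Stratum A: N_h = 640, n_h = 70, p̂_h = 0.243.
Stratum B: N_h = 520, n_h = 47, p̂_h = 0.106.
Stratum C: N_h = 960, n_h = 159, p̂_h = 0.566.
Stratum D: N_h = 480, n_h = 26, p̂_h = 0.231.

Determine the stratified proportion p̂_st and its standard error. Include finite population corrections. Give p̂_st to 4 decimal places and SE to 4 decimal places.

N = 2600; stratum weights W_h = N_h/N.
p̂_st = Σ W_h p̂_h = (640·0.243 + 520·0.106 + 960·0.566 + 480·0.231)/2600 = 0.33265
V̂(p̂_st) = Σ W_h² (1 − n_h/N_h) p̂_h(1−p̂_h)/(n_h−1):
  stratum A: (640/2600)²·(1 − 70/640)·0.243·0.757/69 = 0.000143867
  stratum B: (520/2600)²·(1 − 47/520)·0.106·0.894/46 = 7.49555e-05
  stratum C: (960/2600)²·(1 − 159/960)·0.566·0.434/158 = 0.00017685
  stratum D: (480/2600)²·(1 − 26/480)·0.231·0.769/25 = 0.00022906
V̂(p̂_st) = 0.000624733; SE = √V̂ = 0.0249947

p̂_st ≈ 0.3326, SE ≈ 0.0250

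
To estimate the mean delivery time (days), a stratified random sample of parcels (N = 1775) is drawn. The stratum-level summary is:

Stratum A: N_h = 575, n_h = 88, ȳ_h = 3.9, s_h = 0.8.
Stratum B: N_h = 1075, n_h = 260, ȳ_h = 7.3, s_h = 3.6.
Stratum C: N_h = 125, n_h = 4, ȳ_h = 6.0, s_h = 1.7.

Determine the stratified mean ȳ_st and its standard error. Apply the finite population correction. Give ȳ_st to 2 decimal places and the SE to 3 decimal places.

ȳ_st ≈ 6.11, SE ≈ 0.134

ȳ_st = Σ W_h ȳ_h = (575·3.9 + 1075·7.3 + 125·6.0)/1775 = 6.10704
V̂(ȳ_st) = Σ W_h² (1 − n_h/N_h) s_h²/n_h, with W_h = N_h/N and N = 1775:
  stratum A: (575/1775)²·(1 − 88/575)·0.8²/88 = 0.000646394
  stratum B: (1075/1775)²·(1 − 260/1075)·3.6²/260 = 0.0138612
  stratum C: (125/1775)²·(1 − 4/125)·1.7²/4 = 0.00346846
V̂(ȳ_st) = 0.0179761
SE(ȳ_st) = √0.0179761 = 0.134075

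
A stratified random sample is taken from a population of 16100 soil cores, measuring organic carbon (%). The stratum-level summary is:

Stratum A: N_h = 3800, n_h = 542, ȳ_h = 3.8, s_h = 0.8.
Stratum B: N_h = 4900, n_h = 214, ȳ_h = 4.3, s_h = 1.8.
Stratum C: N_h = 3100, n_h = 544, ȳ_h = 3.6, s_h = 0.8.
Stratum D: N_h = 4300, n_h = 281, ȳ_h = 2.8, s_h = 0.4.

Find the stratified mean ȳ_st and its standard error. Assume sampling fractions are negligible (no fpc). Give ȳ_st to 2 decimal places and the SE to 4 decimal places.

ȳ_st ≈ 3.65, SE ≈ 0.0394

ȳ_st = Σ W_h ȳ_h = (3800·3.8 + 4900·4.3 + 3100·3.6 + 4300·2.8)/16100 = 3.64658
V̂(ȳ_st) = Σ W_h² s_h²/n_h, with W_h = N_h/N and N = 16100:
  stratum A: (3800/16100)²·0.8²/542 = 6.57803e-05
  stratum B: (4900/16100)²·1.8²/214 = 0.0014024
  stratum C: (3100/16100)²·0.8²/544 = 4.36167e-05
  stratum D: (4300/16100)²·0.4²/281 = 4.06162e-05
V̂(ȳ_st) = 0.00155241
SE(ȳ_st) = √0.00155241 = 0.0394007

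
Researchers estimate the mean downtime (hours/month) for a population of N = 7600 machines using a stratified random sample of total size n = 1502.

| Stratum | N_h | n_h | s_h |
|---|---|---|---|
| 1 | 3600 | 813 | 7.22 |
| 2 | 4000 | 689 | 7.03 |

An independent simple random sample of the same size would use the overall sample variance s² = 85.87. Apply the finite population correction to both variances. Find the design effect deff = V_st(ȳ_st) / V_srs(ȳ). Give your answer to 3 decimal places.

V̂(ȳ_st) = Σ W_h² (1 − n_h/N_h) s_h²/n_h, with W_h = N_h/N and N = 7600:
  stratum 1: (3600/7600)²·(1 − 813/3600)·7.22²/813 = 0.0111377
  stratum 2: (4000/7600)²·(1 − 689/4000)·7.03²/689 = 0.0164469
V_st = 0.0275846
V_srs = (1 − 1502/7600)·85.87/1502 = 0.0458718
deff = V_st / V_srs = 0.0275846/0.0458718 = 0.6013

deff ≈ 0.601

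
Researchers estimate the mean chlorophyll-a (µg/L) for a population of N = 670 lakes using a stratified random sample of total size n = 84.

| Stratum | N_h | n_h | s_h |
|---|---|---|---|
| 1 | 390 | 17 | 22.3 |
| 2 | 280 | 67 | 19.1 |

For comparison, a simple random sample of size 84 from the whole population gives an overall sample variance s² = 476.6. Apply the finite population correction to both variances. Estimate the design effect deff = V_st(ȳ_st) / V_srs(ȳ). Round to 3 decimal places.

deff ≈ 2.056

V̂(ȳ_st) = Σ W_h² (1 − n_h/N_h) s_h²/n_h, with W_h = N_h/N and N = 670:
  stratum 1: (390/670)²·(1 − 17/390)·22.3²/17 = 9.47948
  stratum 2: (280/670)²·(1 − 67/280)·19.1²/67 = 0.723402
V_st = 10.2029
V_srs = (1 − 84/670)·476.6/84 = 4.96247
deff = V_st / V_srs = 10.2029/4.96247 = 2.0560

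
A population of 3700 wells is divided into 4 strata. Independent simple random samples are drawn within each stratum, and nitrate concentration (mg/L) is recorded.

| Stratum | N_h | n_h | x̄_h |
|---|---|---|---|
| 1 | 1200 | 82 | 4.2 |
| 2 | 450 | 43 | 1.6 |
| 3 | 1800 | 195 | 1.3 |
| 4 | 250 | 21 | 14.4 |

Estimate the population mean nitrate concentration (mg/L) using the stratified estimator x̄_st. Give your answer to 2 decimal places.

x̄_st ≈ 3.16

N = Σ N_h = 3700. Stratum weights W_h = N_h/N.
x̄_st = (1200·4.2 + 450·1.6 + 1800·1.3 + 250·14.4) / 3700 = 3.1622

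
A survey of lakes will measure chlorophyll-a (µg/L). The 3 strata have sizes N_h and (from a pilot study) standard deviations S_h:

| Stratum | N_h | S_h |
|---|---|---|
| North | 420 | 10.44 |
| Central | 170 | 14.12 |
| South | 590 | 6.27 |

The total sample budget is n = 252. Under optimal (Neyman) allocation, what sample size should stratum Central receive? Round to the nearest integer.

Neyman allocation: n_h = n · N_h S_h / Σ N_i S_i, with n = 252.
  stratum North: N_h·S_h = 420·10.44 = 4384.80
  stratum Central: N_h·S_h = 170·14.12 = 2400.40
  stratum South: N_h·S_h = 590·6.27 = 3699.30
Σ N_h S_h = 10484.50
n for stratum Central = 252·2400.40/10484.50 = 57.695 → 58

58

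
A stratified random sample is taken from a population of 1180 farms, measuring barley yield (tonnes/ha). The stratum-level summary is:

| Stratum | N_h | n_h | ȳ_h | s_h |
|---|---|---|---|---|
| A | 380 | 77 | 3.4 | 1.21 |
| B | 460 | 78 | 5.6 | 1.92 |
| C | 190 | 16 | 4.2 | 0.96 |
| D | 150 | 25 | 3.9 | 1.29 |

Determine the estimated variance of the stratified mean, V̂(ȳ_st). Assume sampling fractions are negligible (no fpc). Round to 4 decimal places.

V̂(ȳ_st) ≈ 0.0117

V̂(ȳ_st) = Σ W_h² s_h²/n_h, with W_h = N_h/N and N = 1180:
  stratum A: (380/1180)²·1.21²/77 = 0.00197189
  stratum B: (460/1180)²·1.92²/78 = 0.00718223
  stratum C: (190/1180)²·0.96²/16 = 0.00149336
  stratum D: (150/1180)²·1.29²/25 = 0.00107562
V̂(ȳ_st) = 0.0117231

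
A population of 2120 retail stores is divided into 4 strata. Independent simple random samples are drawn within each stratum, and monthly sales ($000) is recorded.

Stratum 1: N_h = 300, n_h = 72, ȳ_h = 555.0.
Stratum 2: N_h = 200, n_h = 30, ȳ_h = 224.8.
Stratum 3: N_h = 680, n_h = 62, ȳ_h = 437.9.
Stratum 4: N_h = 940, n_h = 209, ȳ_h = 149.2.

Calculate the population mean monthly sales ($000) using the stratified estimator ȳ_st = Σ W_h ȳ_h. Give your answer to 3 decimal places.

ȳ_st ≈ 306.358

N = Σ N_h = 2120. Stratum weights W_h = N_h/N.
ȳ_st = (300·555.0 + 200·224.8 + 680·437.9 + 940·149.2) / 2120 = 306.35849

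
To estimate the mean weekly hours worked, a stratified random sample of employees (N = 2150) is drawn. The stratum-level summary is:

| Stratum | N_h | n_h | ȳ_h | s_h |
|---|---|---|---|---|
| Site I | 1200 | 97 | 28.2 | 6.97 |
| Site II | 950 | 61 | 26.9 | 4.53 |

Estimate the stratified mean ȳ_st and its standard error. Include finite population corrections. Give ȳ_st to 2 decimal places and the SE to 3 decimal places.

ȳ_st = Σ W_h ȳ_h = (1200·28.2 + 950·26.9)/2150 = 27.62558
V̂(ȳ_st) = Σ W_h² (1 − n_h/N_h) s_h²/n_h, with W_h = N_h/N and N = 2150:
  stratum Site I: (1200/2150)²·(1 − 97/1200)·6.97²/97 = 0.143408
  stratum Site II: (950/2150)²·(1 − 61/950)·4.53²/61 = 0.0614632
V̂(ȳ_st) = 0.204871
SE(ȳ_st) = √0.204871 = 0.452627

ȳ_st ≈ 27.63, SE ≈ 0.453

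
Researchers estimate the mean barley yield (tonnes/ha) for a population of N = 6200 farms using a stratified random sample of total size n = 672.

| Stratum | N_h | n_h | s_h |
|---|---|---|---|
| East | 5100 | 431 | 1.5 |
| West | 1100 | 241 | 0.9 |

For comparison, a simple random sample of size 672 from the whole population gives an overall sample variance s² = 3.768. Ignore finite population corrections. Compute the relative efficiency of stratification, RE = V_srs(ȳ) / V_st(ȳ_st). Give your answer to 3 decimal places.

V̂(ȳ_st) = Σ W_h² s_h²/n_h, with W_h = N_h/N and N = 6200:
  stratum East: (5100/6200)²·1.5²/431 = 0.00353234
  stratum West: (1100/6200)²·0.9²/241 = 0.000105796
V_st = 0.00363813
V_srs = s²/n = 3.768/672 = 0.00560714
Relative efficiency = V_srs / V_st = 0.00560714/0.00363813 = 1.5412

RE ≈ 1.541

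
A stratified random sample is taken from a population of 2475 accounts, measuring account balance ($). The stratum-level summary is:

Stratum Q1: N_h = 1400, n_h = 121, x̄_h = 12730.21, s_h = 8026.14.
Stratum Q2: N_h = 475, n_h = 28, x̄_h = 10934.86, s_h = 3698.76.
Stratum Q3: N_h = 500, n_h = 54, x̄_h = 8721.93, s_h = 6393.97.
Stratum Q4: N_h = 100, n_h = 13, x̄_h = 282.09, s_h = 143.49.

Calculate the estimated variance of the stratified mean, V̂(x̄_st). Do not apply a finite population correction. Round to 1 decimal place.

V̂(x̄_st) ≈ 219244.4

V̂(x̄_st) = Σ W_h² s_h²/n_h, with W_h = N_h/N and N = 2475:
  stratum Q1: (1400/2475)²·8026.14²/121 = 170347
  stratum Q2: (475/2475)²·3698.76²/28 = 17996.6
  stratum Q3: (500/2475)²·6393.97²/54 = 30898.5
  stratum Q4: (100/2475)²·143.49²/13 = 2.58553
V̂(x̄_st) = 219244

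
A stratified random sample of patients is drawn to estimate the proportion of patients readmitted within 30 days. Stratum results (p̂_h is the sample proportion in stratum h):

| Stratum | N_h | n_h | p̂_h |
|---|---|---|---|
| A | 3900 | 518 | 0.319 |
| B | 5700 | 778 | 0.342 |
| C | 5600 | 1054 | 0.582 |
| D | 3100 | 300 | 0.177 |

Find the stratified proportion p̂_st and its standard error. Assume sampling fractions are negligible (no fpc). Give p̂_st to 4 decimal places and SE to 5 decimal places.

N = 18300; stratum weights W_h = N_h/N.
p̂_st = Σ W_h p̂_h = (3900·0.319 + 5700·0.342 + 5600·0.582 + 3100·0.177)/18300 = 0.38259
V̂(p̂_st) = Σ W_h² p̂_h(1−p̂_h)/(n_h−1):
  stratum A: (3900/18300)²·0.319·0.681/517 = 1.90842e-05
  stratum B: (5700/18300)²·0.342·0.658/777 = 2.80982e-05
  stratum C: (5600/18300)²·0.582·0.418/1053 = 2.16344e-05
  stratum D: (3100/18300)²·0.177·0.823/299 = 1.39805e-05
V̂(p̂_st) = 8.27973e-05; SE = √V̂ = 0.0090993

p̂_st ≈ 0.3826, SE ≈ 0.00910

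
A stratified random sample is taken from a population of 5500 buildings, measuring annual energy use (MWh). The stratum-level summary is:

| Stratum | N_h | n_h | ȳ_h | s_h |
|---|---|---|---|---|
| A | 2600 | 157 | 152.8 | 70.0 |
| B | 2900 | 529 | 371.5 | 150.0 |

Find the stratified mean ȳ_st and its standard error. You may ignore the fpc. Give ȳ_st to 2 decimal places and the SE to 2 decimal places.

ȳ_st ≈ 268.11, SE ≈ 4.34

ȳ_st = Σ W_h ȳ_h = (2600·152.8 + 2900·371.5)/5500 = 268.11455
V̂(ȳ_st) = Σ W_h² s_h²/n_h, with W_h = N_h/N and N = 5500:
  stratum A: (2600/5500)²·70.0²/157 = 6.97457
  stratum B: (2900/5500)²·150.0²/529 = 11.8249
V̂(ȳ_st) = 18.7995
SE(ȳ_st) = √18.7995 = 4.33584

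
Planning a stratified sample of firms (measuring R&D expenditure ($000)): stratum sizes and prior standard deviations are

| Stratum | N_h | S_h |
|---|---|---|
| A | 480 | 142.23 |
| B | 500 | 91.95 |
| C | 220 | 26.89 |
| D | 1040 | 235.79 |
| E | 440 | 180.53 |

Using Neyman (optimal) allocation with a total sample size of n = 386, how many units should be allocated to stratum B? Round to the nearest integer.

40

Neyman allocation: n_h = n · N_h S_h / Σ N_i S_i, with n = 386.
  stratum A: N_h·S_h = 480·142.23 = 68270.40
  stratum B: N_h·S_h = 500·91.95 = 45975.00
  stratum C: N_h·S_h = 220·26.89 = 5915.80
  stratum D: N_h·S_h = 1040·235.79 = 245221.60
  stratum E: N_h·S_h = 440·180.53 = 79433.20
Σ N_h S_h = 444816.00
n for stratum B = 386·45975.00/444816.00 = 39.896 → 40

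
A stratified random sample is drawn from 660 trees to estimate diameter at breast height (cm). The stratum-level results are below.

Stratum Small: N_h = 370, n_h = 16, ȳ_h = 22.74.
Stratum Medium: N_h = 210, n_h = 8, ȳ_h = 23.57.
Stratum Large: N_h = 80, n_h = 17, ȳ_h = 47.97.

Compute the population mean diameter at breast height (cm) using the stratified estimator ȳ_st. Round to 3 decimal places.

N = Σ N_h = 660. Stratum weights W_h = N_h/N.
ȳ_st = (370·22.74 + 210·23.57 + 80·47.97) / 660 = 26.06227

ȳ_st ≈ 26.062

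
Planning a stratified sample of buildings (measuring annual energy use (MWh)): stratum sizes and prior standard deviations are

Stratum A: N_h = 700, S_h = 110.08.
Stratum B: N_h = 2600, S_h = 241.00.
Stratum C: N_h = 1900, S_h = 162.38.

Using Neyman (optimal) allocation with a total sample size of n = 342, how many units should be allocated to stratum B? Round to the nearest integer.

212

Neyman allocation: n_h = n · N_h S_h / Σ N_i S_i, with n = 342.
  stratum A: N_h·S_h = 700·110.08 = 77056.00
  stratum B: N_h·S_h = 2600·241.00 = 626600.00
  stratum C: N_h·S_h = 1900·162.38 = 308522.00
Σ N_h S_h = 1012178.00
n for stratum B = 342·626600.00/1012178.00 = 211.719 → 212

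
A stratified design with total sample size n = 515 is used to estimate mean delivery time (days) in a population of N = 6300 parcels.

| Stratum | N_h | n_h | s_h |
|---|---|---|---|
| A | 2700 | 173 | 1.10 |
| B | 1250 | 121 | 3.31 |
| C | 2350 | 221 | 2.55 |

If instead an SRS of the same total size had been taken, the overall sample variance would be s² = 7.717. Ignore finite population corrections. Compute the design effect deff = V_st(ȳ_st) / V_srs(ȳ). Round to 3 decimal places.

deff ≈ 0.597

V̂(ȳ_st) = Σ W_h² s_h²/n_h, with W_h = N_h/N and N = 6300:
  stratum A: (2700/6300)²·1.10²/173 = 0.00128465
  stratum B: (1250/6300)²·3.31²/121 = 0.00356459
  stratum C: (2350/6300)²·2.55²/221 = 0.00409395
V_st = 0.00894319
V_srs = s²/n = 7.717/515 = 0.0149845
deff = V_st / V_srs = 0.00894319/0.0149845 = 0.5968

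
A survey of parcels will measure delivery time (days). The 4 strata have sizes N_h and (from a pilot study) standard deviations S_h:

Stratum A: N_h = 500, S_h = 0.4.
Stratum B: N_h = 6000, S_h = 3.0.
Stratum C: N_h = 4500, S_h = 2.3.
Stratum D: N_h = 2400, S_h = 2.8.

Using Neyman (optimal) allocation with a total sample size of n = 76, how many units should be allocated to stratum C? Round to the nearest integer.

22

Neyman allocation: n_h = n · N_h S_h / Σ N_i S_i, with n = 76.
  stratum A: N_h·S_h = 500·0.4 = 200.00
  stratum B: N_h·S_h = 6000·3.0 = 18000.00
  stratum C: N_h·S_h = 4500·2.3 = 10350.00
  stratum D: N_h·S_h = 2400·2.8 = 6720.00
Σ N_h S_h = 35270.00
n for stratum C = 76·10350.00/35270.00 = 22.302 → 22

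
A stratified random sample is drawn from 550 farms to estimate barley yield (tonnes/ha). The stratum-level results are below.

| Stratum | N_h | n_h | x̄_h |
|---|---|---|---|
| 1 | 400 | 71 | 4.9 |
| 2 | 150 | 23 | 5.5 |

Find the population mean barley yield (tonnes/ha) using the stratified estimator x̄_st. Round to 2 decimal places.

N = Σ N_h = 550. Stratum weights W_h = N_h/N.
x̄_st = (400·4.9 + 150·5.5) / 550 = 5.0636

x̄_st ≈ 5.06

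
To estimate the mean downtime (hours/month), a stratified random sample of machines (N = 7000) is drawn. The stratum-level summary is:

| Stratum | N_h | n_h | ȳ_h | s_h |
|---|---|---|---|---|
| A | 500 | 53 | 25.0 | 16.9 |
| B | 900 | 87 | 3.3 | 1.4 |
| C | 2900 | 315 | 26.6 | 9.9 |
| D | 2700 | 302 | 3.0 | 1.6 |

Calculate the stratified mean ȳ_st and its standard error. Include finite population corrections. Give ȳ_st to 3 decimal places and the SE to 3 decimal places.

ȳ_st ≈ 14.387, SE ≈ 0.271

ȳ_st = Σ W_h ȳ_h = (500·25.0 + 900·3.3 + 2900·26.6 + 2700·3.0)/7000 = 14.38714
V̂(ȳ_st) = Σ W_h² (1 − n_h/N_h) s_h²/n_h, with W_h = N_h/N and N = 7000:
  stratum A: (500/7000)²·(1 − 53/500)·16.9²/53 = 0.0245798
  stratum B: (900/7000)²·(1 − 87/900)·1.4²/87 = 0.000336414
  stratum C: (2900/7000)²·(1 − 315/2900)·9.9²/315 = 0.0476017
  stratum D: (2700/7000)²·(1 − 302/2700)·1.6²/302 = 0.00112008
V̂(ȳ_st) = 0.073638
SE(ȳ_st) = √0.073638 = 0.271363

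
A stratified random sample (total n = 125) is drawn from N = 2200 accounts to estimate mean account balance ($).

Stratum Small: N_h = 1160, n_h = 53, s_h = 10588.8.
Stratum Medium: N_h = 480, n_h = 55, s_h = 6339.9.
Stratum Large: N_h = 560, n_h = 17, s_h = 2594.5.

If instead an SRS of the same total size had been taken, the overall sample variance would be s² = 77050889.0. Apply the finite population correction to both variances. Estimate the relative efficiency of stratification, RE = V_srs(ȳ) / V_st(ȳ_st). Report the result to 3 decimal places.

V̂(ȳ_st) = Σ W_h² (1 − n_h/N_h) s_h²/n_h, with W_h = N_h/N and N = 2200:
  stratum Small: (1160/2200)²·(1 − 53/1160)·10588.8²/53 = 561278
  stratum Medium: (480/2200)²·(1 − 55/480)·6339.9²/55 = 30802.6
  stratum Large: (560/2200)²·(1 − 17/560)·2594.5²/17 = 24877.2
V_st = 616958
V_srs = (1 − 125/2200)·77050889.0/125 = 581384
Relative efficiency = V_srs / V_st = 581384/616958 = 0.9423

RE ≈ 0.942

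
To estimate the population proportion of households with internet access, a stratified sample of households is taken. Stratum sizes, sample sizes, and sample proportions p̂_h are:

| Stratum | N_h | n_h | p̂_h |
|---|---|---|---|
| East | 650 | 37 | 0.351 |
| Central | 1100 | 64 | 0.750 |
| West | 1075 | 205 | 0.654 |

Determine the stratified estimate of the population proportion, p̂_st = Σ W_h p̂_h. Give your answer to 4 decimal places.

p̂_st ≈ 0.6217

N = 2825; stratum weights W_h = N_h/N.
p̂_st = Σ W_h p̂_h = (650·0.351 + 1100·0.750 + 1075·0.654)/2825 = 0.62166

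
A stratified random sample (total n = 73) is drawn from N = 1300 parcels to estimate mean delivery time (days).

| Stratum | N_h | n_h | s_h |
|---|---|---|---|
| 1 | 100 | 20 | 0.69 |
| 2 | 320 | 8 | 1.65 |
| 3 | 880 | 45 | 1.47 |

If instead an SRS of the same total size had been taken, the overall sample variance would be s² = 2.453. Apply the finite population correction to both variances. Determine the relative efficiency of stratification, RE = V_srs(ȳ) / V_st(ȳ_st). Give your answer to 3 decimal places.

RE ≈ 0.772

V̂(ȳ_st) = Σ W_h² (1 − n_h/N_h) s_h²/n_h, with W_h = N_h/N and N = 1300:
  stratum 1: (100/1300)²·(1 − 20/100)·0.69²/20 = 0.000112686
  stratum 2: (320/1300)²·(1 − 8/320)·1.65²/8 = 0.0201046
  stratum 3: (880/1300)²·(1 − 45/880)·1.47²/45 = 0.0208788
V_st = 0.0410961
V_srs = (1 − 73/1300)·2.453/73 = 0.0317158
Relative efficiency = V_srs / V_st = 0.0317158/0.0410961 = 0.7717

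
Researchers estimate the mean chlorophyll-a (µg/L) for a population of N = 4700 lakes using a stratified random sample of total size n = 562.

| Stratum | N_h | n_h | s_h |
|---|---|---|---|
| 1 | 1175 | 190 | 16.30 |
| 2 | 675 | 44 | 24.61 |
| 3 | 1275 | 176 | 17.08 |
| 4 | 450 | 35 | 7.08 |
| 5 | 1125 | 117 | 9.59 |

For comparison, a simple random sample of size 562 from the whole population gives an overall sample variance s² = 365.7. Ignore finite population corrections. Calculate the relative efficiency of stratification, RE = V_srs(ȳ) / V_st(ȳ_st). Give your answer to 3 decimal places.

RE ≈ 1.180

V̂(ȳ_st) = Σ W_h² s_h²/n_h, with W_h = N_h/N and N = 4700:
  stratum 1: (1175/4700)²·16.30²/190 = 0.087398
  stratum 2: (675/4700)²·24.61²/44 = 0.283911
  stratum 3: (1275/4700)²·17.08²/176 = 0.12198
  stratum 4: (450/4700)²·7.08²/35 = 0.0131289
  stratum 5: (1125/4700)²·9.59²/117 = 0.0450361
V_st = 0.551454
V_srs = s²/n = 365.7/562 = 0.650712
Relative efficiency = V_srs / V_st = 0.650712/0.551454 = 1.1800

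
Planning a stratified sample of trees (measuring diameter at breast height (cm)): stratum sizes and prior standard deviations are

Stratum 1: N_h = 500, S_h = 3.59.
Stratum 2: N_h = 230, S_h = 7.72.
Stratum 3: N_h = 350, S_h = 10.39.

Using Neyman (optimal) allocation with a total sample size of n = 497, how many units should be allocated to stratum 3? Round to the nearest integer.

Neyman allocation: n_h = n · N_h S_h / Σ N_i S_i, with n = 497.
  stratum 1: N_h·S_h = 500·3.59 = 1795.00
  stratum 2: N_h·S_h = 230·7.72 = 1775.60
  stratum 3: N_h·S_h = 350·10.39 = 3636.50
Σ N_h S_h = 7207.10
n for stratum 3 = 497·3636.50/7207.10 = 250.772 → 251

251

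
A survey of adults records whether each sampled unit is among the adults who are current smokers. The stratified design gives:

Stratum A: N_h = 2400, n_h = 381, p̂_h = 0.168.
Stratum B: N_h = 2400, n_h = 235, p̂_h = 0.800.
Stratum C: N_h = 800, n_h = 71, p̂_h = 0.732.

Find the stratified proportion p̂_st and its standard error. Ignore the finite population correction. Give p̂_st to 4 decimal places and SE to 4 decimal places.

p̂_st ≈ 0.5194, SE ≈ 0.0158

N = 5600; stratum weights W_h = N_h/N.
p̂_st = Σ W_h p̂_h = (2400·0.168 + 2400·0.800 + 800·0.732)/5600 = 0.51943
V̂(p̂_st) = Σ W_h² p̂_h(1−p̂_h)/(n_h−1):
  stratum A: (2400/5600)²·0.168·0.832/380 = 6.75609e-05
  stratum B: (2400/5600)²·0.800·0.200/234 = 0.000125589
  stratum C: (800/5600)²·0.732·0.268/70 = 5.71942e-05
V̂(p̂_st) = 0.000250344; SE = √V̂ = 0.0158223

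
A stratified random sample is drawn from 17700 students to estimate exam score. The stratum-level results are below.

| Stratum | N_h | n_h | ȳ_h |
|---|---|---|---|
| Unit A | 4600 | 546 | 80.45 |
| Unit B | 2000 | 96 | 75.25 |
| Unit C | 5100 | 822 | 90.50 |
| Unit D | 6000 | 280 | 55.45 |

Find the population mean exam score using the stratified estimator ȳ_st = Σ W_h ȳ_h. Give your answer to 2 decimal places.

N = Σ N_h = 17700. Stratum weights W_h = N_h/N.
ȳ_st = (4600·80.45 + 2000·75.25 + 5100·90.50 + 6000·55.45) / 17700 = 74.2836

ȳ_st ≈ 74.28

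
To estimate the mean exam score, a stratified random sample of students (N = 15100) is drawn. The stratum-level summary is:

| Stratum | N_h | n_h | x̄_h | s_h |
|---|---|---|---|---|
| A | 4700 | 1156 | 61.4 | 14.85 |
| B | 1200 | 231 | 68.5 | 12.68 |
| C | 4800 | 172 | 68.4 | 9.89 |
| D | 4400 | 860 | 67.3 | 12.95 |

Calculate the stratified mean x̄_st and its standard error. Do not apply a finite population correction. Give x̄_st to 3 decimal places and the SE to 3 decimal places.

x̄_st = Σ W_h x̄_h = (4700·61.4 + 1200·68.5 + 4800·68.4 + 4400·67.3)/15100 = 65.90861
V̂(x̄_st) = Σ W_h² s_h²/n_h, with W_h = N_h/N and N = 15100:
  stratum A: (4700/15100)²·14.85²/1156 = 0.0184815
  stratum B: (1200/15100)²·12.68²/231 = 0.00439577
  stratum C: (4800/15100)²·9.89²/172 = 0.0574636
  stratum D: (4400/15100)²·12.95²/860 = 0.0165574
V̂(x̄_st) = 0.0968983
SE(x̄_st) = √0.0968983 = 0.311285

x̄_st ≈ 65.909, SE ≈ 0.311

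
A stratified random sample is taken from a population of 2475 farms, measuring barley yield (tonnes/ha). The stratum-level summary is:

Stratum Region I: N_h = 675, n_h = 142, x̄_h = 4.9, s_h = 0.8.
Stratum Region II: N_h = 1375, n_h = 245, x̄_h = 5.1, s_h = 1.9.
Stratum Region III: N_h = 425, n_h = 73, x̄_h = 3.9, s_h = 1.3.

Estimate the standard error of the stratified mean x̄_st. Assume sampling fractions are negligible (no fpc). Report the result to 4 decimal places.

SE(x̄_st) ≈ 0.0746

V̂(x̄_st) = Σ W_h² s_h²/n_h, with W_h = N_h/N and N = 2475:
  stratum Region I: (675/2475)²·0.8²/142 = 0.000335235
  stratum Region II: (1375/2475)²·1.9²/245 = 0.00454775
  stratum Region III: (425/2475)²·1.3²/73 = 0.000682639
V̂(x̄_st) = 0.00556562
SE(x̄_st) = √0.00556562 = 0.0746031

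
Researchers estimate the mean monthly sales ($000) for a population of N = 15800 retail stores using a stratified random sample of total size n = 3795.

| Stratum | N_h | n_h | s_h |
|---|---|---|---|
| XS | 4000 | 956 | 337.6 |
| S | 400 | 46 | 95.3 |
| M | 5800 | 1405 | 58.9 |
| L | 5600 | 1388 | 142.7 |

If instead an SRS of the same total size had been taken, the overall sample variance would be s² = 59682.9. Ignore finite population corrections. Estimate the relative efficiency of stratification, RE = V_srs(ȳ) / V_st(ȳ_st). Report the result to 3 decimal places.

V̂(ȳ_st) = Σ W_h² s_h²/n_h, with W_h = N_h/N and N = 15800:
  stratum XS: (4000/15800)²·337.6²/956 = 7.64105
  stratum S: (400/15800)²·95.3²/46 = 0.126542
  stratum M: (5800/15800)²·58.9²/1405 = 0.332733
  stratum L: (5600/15800)²·142.7²/1388 = 1.84298
V_st = 9.9433
V_srs = s²/n = 59682.9/3795 = 15.7267
Relative efficiency = V_srs / V_st = 15.7267/9.9433 = 1.5816

RE ≈ 1.582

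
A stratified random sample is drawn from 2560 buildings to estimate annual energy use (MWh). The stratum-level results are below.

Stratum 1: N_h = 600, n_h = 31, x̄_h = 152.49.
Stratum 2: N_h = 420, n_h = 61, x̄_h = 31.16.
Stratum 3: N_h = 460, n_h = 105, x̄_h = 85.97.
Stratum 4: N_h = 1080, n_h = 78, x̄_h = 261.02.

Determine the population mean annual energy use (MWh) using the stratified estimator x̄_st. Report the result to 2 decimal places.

N = Σ N_h = 2560. Stratum weights W_h = N_h/N.
x̄_st = (600·152.49 + 420·31.16 + 460·85.97 + 1080·261.02) / 2560 = 166.4176

x̄_st ≈ 166.42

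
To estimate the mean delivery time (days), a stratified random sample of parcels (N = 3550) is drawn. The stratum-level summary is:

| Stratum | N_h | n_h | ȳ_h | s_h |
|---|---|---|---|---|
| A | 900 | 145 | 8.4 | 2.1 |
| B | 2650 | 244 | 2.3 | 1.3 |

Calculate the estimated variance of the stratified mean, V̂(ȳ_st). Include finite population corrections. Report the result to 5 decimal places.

V̂(ȳ_st) = Σ W_h² (1 − n_h/N_h) s_h²/n_h, with W_h = N_h/N and N = 3550:
  stratum A: (900/3550)²·(1 − 145/900)·2.1²/145 = 0.00163985
  stratum B: (2650/3550)²·(1 − 244/2650)·1.3²/244 = 0.00350414
V̂(ȳ_st) = 0.00514399

V̂(ȳ_st) ≈ 0.00514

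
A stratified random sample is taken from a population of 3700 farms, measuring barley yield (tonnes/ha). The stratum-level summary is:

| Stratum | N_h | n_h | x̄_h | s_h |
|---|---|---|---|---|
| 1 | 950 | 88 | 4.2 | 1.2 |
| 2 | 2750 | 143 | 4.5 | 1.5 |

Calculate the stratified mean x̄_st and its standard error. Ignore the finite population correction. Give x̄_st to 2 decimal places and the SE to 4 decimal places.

x̄_st = Σ W_h x̄_h = (950·4.2 + 2750·4.5)/3700 = 4.42297
V̂(x̄_st) = Σ W_h² s_h²/n_h, with W_h = N_h/N and N = 3700:
  stratum 1: (950/3700)²·1.2²/88 = 0.00107876
  stratum 2: (2750/3700)²·1.5²/143 = 0.00869177
V̂(x̄_st) = 0.00977053
SE(x̄_st) = √0.00977053 = 0.098846

x̄_st ≈ 4.42, SE ≈ 0.0988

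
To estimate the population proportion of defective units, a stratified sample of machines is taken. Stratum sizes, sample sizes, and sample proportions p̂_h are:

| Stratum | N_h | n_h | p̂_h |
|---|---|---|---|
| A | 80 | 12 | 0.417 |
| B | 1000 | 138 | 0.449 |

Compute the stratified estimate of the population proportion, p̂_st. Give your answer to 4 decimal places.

N = 1080; stratum weights W_h = N_h/N.
p̂_st = Σ W_h p̂_h = (80·0.417 + 1000·0.449)/1080 = 0.44663

p̂_st ≈ 0.4466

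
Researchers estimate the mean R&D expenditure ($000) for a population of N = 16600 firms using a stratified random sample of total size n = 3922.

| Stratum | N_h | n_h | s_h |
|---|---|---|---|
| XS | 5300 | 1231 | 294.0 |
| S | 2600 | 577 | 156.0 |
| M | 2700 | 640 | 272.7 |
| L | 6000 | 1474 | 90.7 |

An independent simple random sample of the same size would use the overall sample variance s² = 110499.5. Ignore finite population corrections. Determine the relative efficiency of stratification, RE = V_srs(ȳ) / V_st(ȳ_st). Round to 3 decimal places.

V̂(ȳ_st) = Σ W_h² s_h²/n_h, with W_h = N_h/N and N = 16600:
  stratum XS: (5300/16600)²·294.0²/1231 = 7.15768
  stratum S: (2600/16600)²·156.0²/577 = 1.03467
  stratum M: (2700/16600)²·272.7²/640 = 3.07398
  stratum L: (6000/16600)²·90.7²/1474 = 0.729127
V_st = 11.9955
V_srs = s²/n = 110499.5/3922 = 28.1743
Relative efficiency = V_srs / V_st = 28.1743/11.9955 = 2.3487

RE ≈ 2.349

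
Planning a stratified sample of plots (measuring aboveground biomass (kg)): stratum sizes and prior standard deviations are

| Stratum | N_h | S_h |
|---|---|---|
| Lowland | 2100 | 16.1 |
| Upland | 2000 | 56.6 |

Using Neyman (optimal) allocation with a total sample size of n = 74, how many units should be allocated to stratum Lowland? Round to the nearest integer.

Neyman allocation: n_h = n · N_h S_h / Σ N_i S_i, with n = 74.
  stratum Lowland: N_h·S_h = 2100·16.1 = 33810.00
  stratum Upland: N_h·S_h = 2000·56.6 = 113200.00
Σ N_h S_h = 147010.00
n for stratum Lowland = 74·33810.00/147010.00 = 17.019 → 17

17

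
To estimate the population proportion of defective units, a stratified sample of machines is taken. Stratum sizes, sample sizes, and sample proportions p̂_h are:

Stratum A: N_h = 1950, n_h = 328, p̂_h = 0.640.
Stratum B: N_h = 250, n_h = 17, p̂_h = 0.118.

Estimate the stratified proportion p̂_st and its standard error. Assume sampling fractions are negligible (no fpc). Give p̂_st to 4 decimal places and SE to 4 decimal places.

p̂_st ≈ 0.5807, SE ≈ 0.0252

N = 2200; stratum weights W_h = N_h/N.
p̂_st = Σ W_h p̂_h = (1950·0.640 + 250·0.118)/2200 = 0.58068
V̂(p̂_st) = Σ W_h² p̂_h(1−p̂_h)/(n_h−1):
  stratum A: (1950/2200)²·0.640·0.360/327 = 0.000553552
  stratum B: (250/2200)²·0.118·0.882/16 = 8.39973e-05
V̂(p̂_st) = 0.000637549; SE = √V̂ = 0.0252497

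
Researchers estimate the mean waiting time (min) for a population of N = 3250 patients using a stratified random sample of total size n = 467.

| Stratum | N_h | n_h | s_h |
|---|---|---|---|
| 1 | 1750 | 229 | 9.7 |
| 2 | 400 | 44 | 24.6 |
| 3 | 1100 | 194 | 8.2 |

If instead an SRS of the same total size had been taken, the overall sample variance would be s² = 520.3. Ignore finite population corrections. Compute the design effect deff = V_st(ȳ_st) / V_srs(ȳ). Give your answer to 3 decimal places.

V̂(ȳ_st) = Σ W_h² s_h²/n_h, with W_h = N_h/N and N = 3250:
  stratum 1: (1750/3250)²·9.7²/229 = 0.119129
  stratum 2: (400/3250)²·24.6²/44 = 0.208339
  stratum 3: (1100/3250)²·8.2²/194 = 0.0397049
V_st = 0.367173
V_srs = s²/n = 520.3/467 = 1.11413
deff = V_st / V_srs = 0.367173/1.11413 = 0.3296

deff ≈ 0.330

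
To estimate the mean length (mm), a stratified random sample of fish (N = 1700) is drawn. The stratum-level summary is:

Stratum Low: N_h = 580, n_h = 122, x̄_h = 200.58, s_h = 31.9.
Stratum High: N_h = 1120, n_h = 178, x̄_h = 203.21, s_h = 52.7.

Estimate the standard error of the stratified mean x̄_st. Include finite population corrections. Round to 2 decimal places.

SE(x̄_st) ≈ 2.54

V̂(x̄_st) = Σ W_h² (1 − n_h/N_h) s_h²/n_h, with W_h = N_h/N and N = 1700:
  stratum Low: (580/1700)²·(1 − 122/580)·31.9²/122 = 0.766685
  stratum High: (1120/1700)²·(1 − 178/1120)·52.7²/178 = 5.69603
V̂(x̄_st) = 6.46272
SE(x̄_st) = √6.46272 = 2.54219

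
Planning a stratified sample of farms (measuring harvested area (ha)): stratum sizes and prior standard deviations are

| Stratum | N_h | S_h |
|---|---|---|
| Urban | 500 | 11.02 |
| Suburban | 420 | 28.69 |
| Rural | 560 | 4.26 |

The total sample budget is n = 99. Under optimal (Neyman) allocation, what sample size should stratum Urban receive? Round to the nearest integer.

Neyman allocation: n_h = n · N_h S_h / Σ N_i S_i, with n = 99.
  stratum Urban: N_h·S_h = 500·11.02 = 5510.00
  stratum Suburban: N_h·S_h = 420·28.69 = 12049.80
  stratum Rural: N_h·S_h = 560·4.26 = 2385.60
Σ N_h S_h = 19945.40
n for stratum Urban = 99·5510.00/19945.40 = 27.349 → 27

27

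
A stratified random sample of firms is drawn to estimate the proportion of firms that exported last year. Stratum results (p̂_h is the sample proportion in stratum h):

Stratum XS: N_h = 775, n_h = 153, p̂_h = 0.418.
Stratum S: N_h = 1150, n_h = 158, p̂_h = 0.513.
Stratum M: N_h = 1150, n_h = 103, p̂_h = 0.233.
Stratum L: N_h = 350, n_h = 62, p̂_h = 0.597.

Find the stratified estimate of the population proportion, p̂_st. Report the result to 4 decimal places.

p̂_st ≈ 0.4061

N = 3425; stratum weights W_h = N_h/N.
p̂_st = Σ W_h p̂_h = (775·0.418 + 1150·0.513 + 1150·0.233 + 350·0.597)/3425 = 0.40607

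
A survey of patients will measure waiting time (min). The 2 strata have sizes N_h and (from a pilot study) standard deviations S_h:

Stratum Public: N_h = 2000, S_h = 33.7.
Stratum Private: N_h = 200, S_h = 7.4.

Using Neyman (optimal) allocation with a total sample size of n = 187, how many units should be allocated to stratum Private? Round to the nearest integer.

Neyman allocation: n_h = n · N_h S_h / Σ N_i S_i, with n = 187.
  stratum Public: N_h·S_h = 2000·33.7 = 67400.00
  stratum Private: N_h·S_h = 200·7.4 = 1480.00
Σ N_h S_h = 68880.00
n for stratum Private = 187·1480.00/68880.00 = 4.018 → 4

4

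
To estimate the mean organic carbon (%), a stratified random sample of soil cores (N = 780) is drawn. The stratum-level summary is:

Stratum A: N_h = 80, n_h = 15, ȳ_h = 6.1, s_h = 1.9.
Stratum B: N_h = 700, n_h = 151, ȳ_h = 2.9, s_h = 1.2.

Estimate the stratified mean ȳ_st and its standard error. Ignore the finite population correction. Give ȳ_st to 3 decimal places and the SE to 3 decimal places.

ȳ_st ≈ 3.228, SE ≈ 0.101

ȳ_st = Σ W_h ȳ_h = (80·6.1 + 700·2.9)/780 = 3.22821
V̂(ȳ_st) = Σ W_h² s_h²/n_h, with W_h = N_h/N and N = 780:
  stratum A: (80/780)²·1.9²/15 = 0.00253167
  stratum B: (700/780)²·1.2²/151 = 0.00768055
V̂(ȳ_st) = 0.0102122
SE(ȳ_st) = √0.0102122 = 0.101056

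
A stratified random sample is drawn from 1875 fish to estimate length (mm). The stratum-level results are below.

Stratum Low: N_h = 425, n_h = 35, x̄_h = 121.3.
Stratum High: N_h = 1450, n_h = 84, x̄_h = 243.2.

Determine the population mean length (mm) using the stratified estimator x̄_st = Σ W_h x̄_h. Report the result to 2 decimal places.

x̄_st ≈ 215.57

N = Σ N_h = 1875. Stratum weights W_h = N_h/N.
x̄_st = (425·121.3 + 1450·243.2) / 1875 = 215.5693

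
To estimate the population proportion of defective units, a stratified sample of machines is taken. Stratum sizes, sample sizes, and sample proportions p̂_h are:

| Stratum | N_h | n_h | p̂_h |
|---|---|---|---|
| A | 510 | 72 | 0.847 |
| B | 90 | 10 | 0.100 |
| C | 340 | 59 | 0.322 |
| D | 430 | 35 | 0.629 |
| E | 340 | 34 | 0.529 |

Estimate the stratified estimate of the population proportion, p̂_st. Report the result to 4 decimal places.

N = 1710; stratum weights W_h = N_h/N.
p̂_st = Σ W_h p̂_h = (510·0.847 + 90·0.100 + 340·0.322 + 430·0.629 + 340·0.529)/1710 = 0.58525

p̂_st ≈ 0.5853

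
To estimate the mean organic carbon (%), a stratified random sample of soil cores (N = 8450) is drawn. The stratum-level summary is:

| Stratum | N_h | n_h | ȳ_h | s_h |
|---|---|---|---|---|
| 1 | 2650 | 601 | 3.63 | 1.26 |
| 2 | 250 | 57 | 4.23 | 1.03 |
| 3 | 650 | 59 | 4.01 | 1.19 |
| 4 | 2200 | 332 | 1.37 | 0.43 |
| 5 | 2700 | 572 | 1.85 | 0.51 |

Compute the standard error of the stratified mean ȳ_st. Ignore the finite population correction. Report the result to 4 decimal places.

SE(ȳ_st) ≈ 0.0224

V̂(ȳ_st) = Σ W_h² s_h²/n_h, with W_h = N_h/N and N = 8450:
  stratum 1: (2650/8450)²·1.26²/601 = 0.000259803
  stratum 2: (250/8450)²·1.03²/57 = 1.62917e-05
  stratum 3: (650/8450)²·1.19²/59 = 0.000142022
  stratum 4: (2200/8450)²·0.43²/332 = 3.77512e-05
  stratum 5: (2700/8450)²·0.51²/572 = 4.64257e-05
V̂(ȳ_st) = 0.000502294
SE(ȳ_st) = √0.000502294 = 0.0224119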